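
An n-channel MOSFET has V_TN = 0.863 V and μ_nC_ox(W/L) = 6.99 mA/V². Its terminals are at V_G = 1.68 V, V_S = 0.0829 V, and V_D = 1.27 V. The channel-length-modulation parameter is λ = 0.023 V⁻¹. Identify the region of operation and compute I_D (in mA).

V_GS = V_G − V_S = 1.68 − 0.0829 = 1.6 V; V_DS = V_D − V_S = 1.27 − 0.0829 = 1.19 V.
V_ov = V_GS − V_TN = 1.6 − 0.863 = 0.734 V.
Since V_DS = 1.19 V ≥ V_ov = 0.734 V, the device is in saturation.
I_D = ½ k_n V_ov² (1 + λ V_DS) = 0.5 × 6.99 × 0.734² × (1 + 0.023 × 1.19) = 1.93 mA.

Saturation; I_D = 1.93 mA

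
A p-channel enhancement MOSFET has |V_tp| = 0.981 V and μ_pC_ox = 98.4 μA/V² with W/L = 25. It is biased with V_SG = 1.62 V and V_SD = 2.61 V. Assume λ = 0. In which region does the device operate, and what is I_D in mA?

k_p = μ_pC_ox · (W/L) = 2.46 mA/V².
V_ov = V_SG − |V_tp| = 1.62 − 0.981 = 0.639 V.
Since V_SD = 2.61 V ≥ V_ov = 0.639 V, the device is in saturation.
I_D = ½ k_p V_ov² = 0.5 × 2.46 × 0.639² = 0.502 mA.

Saturation; I_D = 0.502 mA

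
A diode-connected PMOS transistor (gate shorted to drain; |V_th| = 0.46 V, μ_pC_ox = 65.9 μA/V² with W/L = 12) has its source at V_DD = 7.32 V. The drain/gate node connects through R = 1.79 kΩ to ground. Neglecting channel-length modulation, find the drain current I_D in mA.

I_D = 2.44 mA

With gate tied to drain, V_SG = V_SD ≥ V_SG − |V_th|, so the device is in saturation.
k_p = μ_pC_ox · (W/L) = 0.7908 mA/V².
KCL at the drain: ½ k_p (V_SG − |V_th|)² = (V_DD − V_SG)/R.
Let x = V_SG − 0.46. Then 0.708 x² + x − 6.86 = 0, giving x = 2.49 V (positive root), so V_SG = 2.95 V.
I_D = (V_DD − V_SG)/R = (7.32 − 2.95) / 1.79 = 2.44 mA.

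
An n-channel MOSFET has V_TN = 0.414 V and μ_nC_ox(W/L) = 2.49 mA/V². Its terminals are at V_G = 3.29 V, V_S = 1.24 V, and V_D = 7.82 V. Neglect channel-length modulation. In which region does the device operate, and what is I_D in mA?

V_GS = V_G − V_S = 3.29 − 1.24 = 2.05 V; V_DS = V_D − V_S = 7.82 − 1.24 = 6.58 V.
V_ov = V_GS − V_TN = 2.05 − 0.414 = 1.64 V.
Since V_DS = 6.58 V ≥ V_ov = 1.64 V, the device is in saturation.
I_D = ½ k_n V_ov² = 0.5 × 2.49 × 1.64² = 3.33 mA.

Saturation; I_D = 3.33 mA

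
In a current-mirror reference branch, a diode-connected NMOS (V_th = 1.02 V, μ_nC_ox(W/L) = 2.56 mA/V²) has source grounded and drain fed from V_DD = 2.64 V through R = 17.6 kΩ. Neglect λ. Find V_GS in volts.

V_GS = 1.27 V

With gate tied to drain, V_GS = V_DS ≥ V_GS − V_th, so the device is in saturation.
KCL at the drain: ½ k_n (V_GS − V_th)² = (V_DD − V_GS)/R.
Let x = V_GS − 1.02. Then 22.5 x² + x − 1.62 = 0, giving x = 0.247 V (positive root), so V_GS = 1.27 V.
I_D = (V_DD − V_GS)/R = (2.64 − 1.27) / 17.6 = 0.078 mA.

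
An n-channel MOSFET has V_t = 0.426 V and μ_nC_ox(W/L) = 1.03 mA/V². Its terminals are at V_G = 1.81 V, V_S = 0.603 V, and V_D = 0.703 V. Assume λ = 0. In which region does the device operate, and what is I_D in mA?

V_GS = V_G − V_S = 1.81 − 0.603 = 1.21 V; V_DS = V_D − V_S = 0.703 − 0.603 = 0.1 V.
V_ov = V_GS − V_t = 1.21 − 0.426 = 0.781 V.
Since V_DS = 0.1 V < V_ov = 0.781 V, the device is in the triode region.
I_D = k_n [V_ov · V_DS − ½ V_DS²] = 1.03 × [0.781 × 0.1 − 0.5 × 0.1²] = 0.0753 mA.

Triode; I_D = 0.0753 mA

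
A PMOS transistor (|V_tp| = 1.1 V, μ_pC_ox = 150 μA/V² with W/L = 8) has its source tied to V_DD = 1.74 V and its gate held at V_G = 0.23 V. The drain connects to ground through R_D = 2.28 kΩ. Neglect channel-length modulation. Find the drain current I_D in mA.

V_SG = V_DD − V_G = 1.74 − 0.23 = 1.51 V, so V_ov = 1.51 − 1.1 = 0.41 V.
k_p = μ_pC_ox · (W/L) = 1.2 mA/V².
Assume saturation: I_D = ½ k_p V_ov² = 0.5 × 1.2 × 0.41² = 0.101 mA, giving V_SD = V_DD − I_D R_D = 1.74 − 0.101 × 2.28 = 1.51 V.
V_SD = 1.51 V ≥ V_ov = 0.41 V, confirming saturation.

I_D = 0.101 mA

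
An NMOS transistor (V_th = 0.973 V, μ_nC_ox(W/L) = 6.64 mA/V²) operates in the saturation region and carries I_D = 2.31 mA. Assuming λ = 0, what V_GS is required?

V_GS = 1.81 V

In saturation I_D = ½ k_n (V_GS − V_th)², so V_GS − V_th = √(2 I_D / k_n) = √(2 × 2.31 / 6.64) = 0.834 V.
V_GS = 0.973 + 0.834 = 1.81 V.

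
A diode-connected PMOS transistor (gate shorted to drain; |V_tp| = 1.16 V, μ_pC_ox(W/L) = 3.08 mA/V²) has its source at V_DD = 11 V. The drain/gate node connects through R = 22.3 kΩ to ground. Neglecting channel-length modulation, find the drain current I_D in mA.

With gate tied to drain, V_SG = V_SD ≥ V_SG − |V_tp|, so the device is in saturation.
KCL at the drain: ½ k_p (V_SG − |V_tp|)² = (V_DD − V_SG)/R.
Let x = V_SG − 1.16. Then 34.3 x² + x − 9.84 = 0, giving x = 0.521 V (positive root), so V_SG = 1.68 V.
I_D = (V_DD − V_SG)/R = (11 − 1.68) / 22.3 = 0.418 mA.

I_D = 0.418 mA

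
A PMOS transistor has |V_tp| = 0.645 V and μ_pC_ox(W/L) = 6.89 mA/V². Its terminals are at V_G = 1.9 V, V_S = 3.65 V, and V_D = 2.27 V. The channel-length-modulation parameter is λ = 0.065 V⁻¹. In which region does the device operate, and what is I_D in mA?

V_SG = V_S − V_G = 3.65 − 1.9 = 1.75 V; V_SD = V_S − V_D = 3.65 − 2.27 = 1.38 V.
V_ov = V_SG − |V_tp| = 1.75 − 0.645 = 1.1 V.
Since V_SD = 1.38 V ≥ V_ov = 1.1 V, the device is in saturation.
I_D = ½ k_p V_ov² (1 + λ V_SD) = 0.5 × 6.89 × 1.1² × (1 + 0.065 × 1.38) = 4.58 mA.

Saturation; I_D = 4.58 mA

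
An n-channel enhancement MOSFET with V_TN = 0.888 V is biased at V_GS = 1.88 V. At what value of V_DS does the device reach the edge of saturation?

The boundary between triode and saturation is V_DS = V_GS − V_TN = V_ov.
V_ov = 1.88 − 0.888 = 0.992 V.

V_DS,sat = 0.992 V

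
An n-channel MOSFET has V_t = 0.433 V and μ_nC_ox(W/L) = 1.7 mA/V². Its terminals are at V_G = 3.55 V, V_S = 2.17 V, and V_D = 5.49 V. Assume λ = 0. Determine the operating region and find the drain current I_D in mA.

V_GS = V_G − V_S = 3.55 − 2.17 = 1.38 V; V_DS = V_D − V_S = 5.49 − 2.17 = 3.32 V.
V_ov = V_GS − V_t = 1.38 − 0.433 = 0.947 V.
Since V_DS = 3.32 V ≥ V_ov = 0.947 V, the device is in saturation.
I_D = ½ k_n V_ov² = 0.5 × 1.7 × 0.947² = 0.762 mA.

Saturation; I_D = 0.762 mA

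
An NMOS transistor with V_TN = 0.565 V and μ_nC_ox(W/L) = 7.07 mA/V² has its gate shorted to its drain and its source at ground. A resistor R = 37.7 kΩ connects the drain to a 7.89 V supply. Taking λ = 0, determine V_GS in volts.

With gate tied to drain, V_GS = V_DS ≥ V_GS − V_TN, so the device is in saturation.
KCL at the drain: ½ k_n (V_GS − V_TN)² = (V_DD − V_GS)/R.
Let x = V_GS − 0.565. Then 133 x² + x − 7.325 = 0, giving x = 0.231 V (positive root), so V_GS = 0.796 V.
I_D = (V_DD − V_GS)/R = (7.89 − 0.796) / 37.7 = 0.188 mA.

V_GS = 0.796 V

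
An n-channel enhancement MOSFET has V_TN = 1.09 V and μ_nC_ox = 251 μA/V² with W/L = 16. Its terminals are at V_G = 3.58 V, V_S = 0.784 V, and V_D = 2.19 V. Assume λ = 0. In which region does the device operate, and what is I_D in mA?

V_GS = V_G − V_S = 3.58 − 0.784 = 2.8 V; V_DS = V_D − V_S = 2.19 − 0.784 = 1.41 V.
k_n = μ_nC_ox · (W/L) = 4.016 mA/V².
V_ov = V_GS − V_TN = 2.8 − 1.09 = 1.71 V.
Since V_DS = 1.41 V < V_ov = 1.71 V, the device is in the triode region.
I_D = k_n [V_ov · V_DS − ½ V_DS²] = 4.016 × [1.71 × 1.41 − 0.5 × 1.41²] = 5.66 mA.

Triode; I_D = 5.66 mA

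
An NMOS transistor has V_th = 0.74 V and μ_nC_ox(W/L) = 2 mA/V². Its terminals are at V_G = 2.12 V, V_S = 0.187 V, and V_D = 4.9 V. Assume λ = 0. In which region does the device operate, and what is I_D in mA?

V_GS = V_G − V_S = 2.12 − 0.187 = 1.93 V; V_DS = V_D − V_S = 4.9 − 0.187 = 4.71 V.
V_ov = V_GS − V_th = 1.93 − 0.74 = 1.19 V.
Since V_DS = 4.71 V ≥ V_ov = 1.19 V, the device is in saturation.
I_D = ½ k_n V_ov² = 0.5 × 2 × 1.19² = 1.42 mA.

Saturation; I_D = 1.42 mA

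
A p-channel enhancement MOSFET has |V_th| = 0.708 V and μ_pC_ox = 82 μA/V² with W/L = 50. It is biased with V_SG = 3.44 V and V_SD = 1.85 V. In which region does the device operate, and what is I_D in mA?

Triode; I_D = 13.7 mA

k_p = μ_pC_ox · (W/L) = 4.1 mA/V².
V_ov = V_SG − |V_th| = 3.44 − 0.708 = 2.73 V.
Since V_SD = 1.85 V < V_ov = 2.73 V, the device is in the triode region.
I_D = k_p [V_ov · V_SD − ½ V_SD²] = 4.1 × [2.73 × 1.85 − 0.5 × 1.85²] = 13.7 mA.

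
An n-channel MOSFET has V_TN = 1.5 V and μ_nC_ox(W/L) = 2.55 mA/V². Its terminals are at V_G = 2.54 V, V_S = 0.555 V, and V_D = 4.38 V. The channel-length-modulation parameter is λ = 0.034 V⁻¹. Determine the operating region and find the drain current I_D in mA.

Saturation; I_D = 0.339 mA

V_GS = V_G − V_S = 2.54 − 0.555 = 1.98 V; V_DS = V_D − V_S = 4.38 − 0.555 = 3.82 V.
V_ov = V_GS − V_TN = 1.98 − 1.5 = 0.485 V.
Since V_DS = 3.82 V ≥ V_ov = 0.485 V, the device is in saturation.
I_D = ½ k_n V_ov² (1 + λ V_DS) = 0.5 × 2.55 × 0.485² × (1 + 0.034 × 3.82) = 0.339 mA.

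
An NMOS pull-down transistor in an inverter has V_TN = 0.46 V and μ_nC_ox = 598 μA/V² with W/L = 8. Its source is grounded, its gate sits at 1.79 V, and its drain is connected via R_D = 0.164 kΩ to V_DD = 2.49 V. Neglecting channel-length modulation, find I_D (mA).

I_D = 4.23 mA

V_GS = V_G = 1.79 V, so V_ov = 1.79 − 0.46 = 1.33 V.
k_n = μ_nC_ox · (W/L) = 4.784 mA/V².
Assume saturation: I_D = ½ k_n V_ov² = 0.5 × 4.784 × 1.33² = 4.23 mA, giving V_DS = V_DD − I_D R_D = 2.49 − 4.23 × 0.164 = 1.8 V.
V_DS = 1.8 V ≥ V_ov = 1.33 V, confirming saturation.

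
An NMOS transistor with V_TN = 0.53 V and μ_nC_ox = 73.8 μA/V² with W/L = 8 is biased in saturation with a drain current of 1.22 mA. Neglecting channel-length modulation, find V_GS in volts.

k_n = μ_nC_ox · (W/L) = 0.5904 mA/V².
In saturation I_D = ½ k_n (V_GS − V_TN)², so V_GS − V_TN = √(2 I_D / k_n) = √(2 × 1.22 / 0.5904) = 2.03 V.
V_GS = 0.53 + 2.03 = 2.56 V.

V_GS = 2.56 V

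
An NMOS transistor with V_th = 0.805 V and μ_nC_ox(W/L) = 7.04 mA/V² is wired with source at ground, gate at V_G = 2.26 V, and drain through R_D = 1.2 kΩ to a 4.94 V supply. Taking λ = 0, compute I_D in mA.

V_GS = V_G = 2.26 V, so V_ov = 2.26 − 0.805 = 1.45 V.
Assume saturation: I_D = ½ k_n V_ov² = 0.5 × 7.04 × 1.45² = 7.45 mA, giving V_DS = V_DD − I_D R_D = 4.94 − 7.45 × 1.2 = -4 V.
But -4 V < V_ov = 1.45 V, so the device is actually in triode.
In triode I_D = k_n[V_ov V_DS − ½ V_DS²] and I_D = (V_DD − V_DS)/R_D. Equating: 4.22 V_DS² − 13.29 V_DS + 4.94 = 0, giving V_DS = 0.431 V (the root below V_ov).
I_D = (4.94 − 0.431) / 1.2 = 3.76 mA.

I_D = 3.76 mA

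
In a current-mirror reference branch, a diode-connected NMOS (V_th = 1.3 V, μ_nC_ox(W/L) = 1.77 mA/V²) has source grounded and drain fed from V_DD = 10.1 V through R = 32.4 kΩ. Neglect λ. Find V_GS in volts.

V_GS = 1.84 V

With gate tied to drain, V_GS = V_DS ≥ V_GS − V_th, so the device is in saturation.
KCL at the drain: ½ k_n (V_GS − V_th)² = (V_DD − V_GS)/R.
Let x = V_GS − 1.3. Then 28.7 x² + x − 8.8 = 0, giving x = 0.537 V (positive root), so V_GS = 1.84 V.
I_D = (V_DD − V_GS)/R = (10.1 − 1.84) / 32.4 = 0.255 mA.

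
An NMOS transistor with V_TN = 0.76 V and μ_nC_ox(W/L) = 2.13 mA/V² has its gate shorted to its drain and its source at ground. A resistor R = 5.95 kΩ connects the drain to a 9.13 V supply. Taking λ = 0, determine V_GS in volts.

With gate tied to drain, V_GS = V_DS ≥ V_GS − V_TN, so the device is in saturation.
KCL at the drain: ½ k_n (V_GS − V_TN)² = (V_DD − V_GS)/R.
Let x = V_GS − 0.76. Then 6.34 x² + x − 8.37 = 0, giving x = 1.07 V (positive root), so V_GS = 1.83 V.
I_D = (V_DD − V_GS)/R = (9.13 − 1.83) / 5.95 = 1.23 mA.

V_GS = 1.83 V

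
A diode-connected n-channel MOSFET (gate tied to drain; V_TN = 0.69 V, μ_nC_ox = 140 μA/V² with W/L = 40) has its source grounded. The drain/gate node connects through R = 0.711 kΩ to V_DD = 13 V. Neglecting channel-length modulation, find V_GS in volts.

With gate tied to drain, V_GS = V_DS ≥ V_GS − V_TN, so the device is in saturation.
k_n = μ_nC_ox · (W/L) = 5.6 mA/V².
KCL at the drain: ½ k_n (V_GS − V_TN)² = (V_DD − V_GS)/R.
Let x = V_GS − 0.69. Then 1.99 x² + x − 12.31 = 0, giving x = 2.25 V (positive root), so V_GS = 2.94 V.
I_D = (V_DD − V_GS)/R = (13 − 2.94) / 0.711 = 14.2 mA.

V_GS = 2.94 V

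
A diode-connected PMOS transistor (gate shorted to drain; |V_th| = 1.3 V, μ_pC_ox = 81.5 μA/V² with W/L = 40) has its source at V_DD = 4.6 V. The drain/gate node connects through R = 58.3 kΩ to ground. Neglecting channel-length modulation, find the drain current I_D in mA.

With gate tied to drain, V_SG = V_SD ≥ V_SG − |V_th|, so the device is in saturation.
k_p = μ_pC_ox · (W/L) = 3.26 mA/V².
KCL at the drain: ½ k_p (V_SG − |V_th|)² = (V_DD − V_SG)/R.
Let x = V_SG − 1.3. Then 95 x² + x − 3.3 = 0, giving x = 0.181 V (positive root), so V_SG = 1.48 V.
I_D = (V_DD − V_SG)/R = (4.6 − 1.48) / 58.3 = 0.0535 mA.

I_D = 0.0535 mA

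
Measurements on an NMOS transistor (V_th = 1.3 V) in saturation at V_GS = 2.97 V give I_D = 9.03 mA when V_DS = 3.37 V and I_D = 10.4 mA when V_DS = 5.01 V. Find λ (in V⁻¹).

With V_GS fixed, I_D ∝ (1 + λ V_DS) in saturation, so I_D2/I_D1 = (1 + λ V_DS2)/(1 + λ V_DS1).
10.4/9.03 = 1.152 = (1 + 5.01 λ)/(1 + 3.37 λ).
Solving: λ (I_D1 V_DS2 − I_D2 V_DS1) = I_D2 − I_D1, so λ = (10.4 − 9.03) / (9.03 × 5.01 − 10.4 × 3.37) = 1.37 / 10.2 = 0.134 V⁻¹.

λ = 0.134 V⁻¹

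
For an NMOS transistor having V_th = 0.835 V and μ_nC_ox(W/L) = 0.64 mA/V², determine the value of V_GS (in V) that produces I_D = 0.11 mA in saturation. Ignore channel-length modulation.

V_GS = 1.42 V

In saturation I_D = ½ k_n (V_GS − V_th)², so V_GS − V_th = √(2 I_D / k_n) = √(2 × 0.11 / 0.64) = 0.586 V.
V_GS = 0.835 + 0.586 = 1.42 V.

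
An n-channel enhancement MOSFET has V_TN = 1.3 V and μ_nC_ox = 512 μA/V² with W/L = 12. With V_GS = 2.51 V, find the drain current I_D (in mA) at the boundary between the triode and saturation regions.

I_D = 4.50 mA

At the boundary V_DS = V_ov = V_GS − V_TN = 2.51 − 1.3 = 1.21 V.
k_n = μ_nC_ox · (W/L) = 6.144 mA/V².
I_D = ½ k_n V_ov² = 0.5 × 6.144 × 1.21² = 4.5 mA.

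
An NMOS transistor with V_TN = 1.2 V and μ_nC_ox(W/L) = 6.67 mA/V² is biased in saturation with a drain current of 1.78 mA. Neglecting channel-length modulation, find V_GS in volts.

V_GS = 1.93 V

In saturation I_D = ½ k_n (V_GS − V_TN)², so V_GS − V_TN = √(2 I_D / k_n) = √(2 × 1.78 / 6.67) = 0.731 V.
V_GS = 1.2 + 0.731 = 1.93 V.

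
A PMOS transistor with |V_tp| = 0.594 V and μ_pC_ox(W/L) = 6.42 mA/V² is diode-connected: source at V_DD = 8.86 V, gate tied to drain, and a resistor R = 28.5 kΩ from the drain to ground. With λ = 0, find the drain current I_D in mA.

With gate tied to drain, V_SG = V_SD ≥ V_SG − |V_tp|, so the device is in saturation.
KCL at the drain: ½ k_p (V_SG − |V_tp|)² = (V_DD − V_SG)/R.
Let x = V_SG − 0.594. Then 91.5 x² + x − 8.266 = 0, giving x = 0.295 V (positive root), so V_SG = 0.889 V.
I_D = (V_DD − V_SG)/R = (8.86 − 0.889) / 28.5 = 0.28 mA.

I_D = 0.280 mA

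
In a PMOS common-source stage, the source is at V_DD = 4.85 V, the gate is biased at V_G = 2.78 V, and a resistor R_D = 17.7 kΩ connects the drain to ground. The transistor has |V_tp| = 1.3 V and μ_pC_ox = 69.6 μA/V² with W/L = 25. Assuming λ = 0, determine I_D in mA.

I_D = 0.261 mA

V_SG = V_DD − V_G = 4.85 − 2.78 = 2.07 V, so V_ov = 2.07 − 1.3 = 0.77 V.
k_p = μ_pC_ox · (W/L) = 1.74 mA/V².
Assume saturation: I_D = ½ k_p V_ov² = 0.5 × 1.74 × 0.77² = 0.516 mA, giving V_SD = V_DD − I_D R_D = 4.85 − 0.516 × 17.7 = -4.28 V.
But -4.28 V < V_ov = 0.77 V, so the device is actually in triode.
In triode I_D = k_p[V_ov V_SD − ½ V_SD²] and I_D = (V_DD − V_SD)/R_D. Equating: 15.4 V_SD² − 24.71 V_SD + 4.85 = 0, giving V_SD = 0.229 V (the root below V_ov).
I_D = (4.85 − 0.229) / 17.7 = 0.261 mA.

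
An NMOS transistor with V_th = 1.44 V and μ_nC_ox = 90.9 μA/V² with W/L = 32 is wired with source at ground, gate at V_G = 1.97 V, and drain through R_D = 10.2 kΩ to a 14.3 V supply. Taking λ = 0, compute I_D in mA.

V_GS = V_G = 1.97 V, so V_ov = 1.97 − 1.44 = 0.53 V.
k_n = μ_nC_ox · (W/L) = 2.909 mA/V².
Assume saturation: I_D = ½ k_n V_ov² = 0.5 × 2.909 × 0.53² = 0.409 mA, giving V_DS = V_DD − I_D R_D = 14.3 − 0.409 × 10.2 = 10.1 V.
V_DS = 10.1 V ≥ V_ov = 0.53 V, confirming saturation.

I_D = 0.409 mA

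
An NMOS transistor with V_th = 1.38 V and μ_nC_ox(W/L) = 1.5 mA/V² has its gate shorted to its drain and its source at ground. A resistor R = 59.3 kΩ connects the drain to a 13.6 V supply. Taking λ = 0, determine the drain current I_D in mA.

With gate tied to drain, V_GS = V_DS ≥ V_GS − V_th, so the device is in saturation.
KCL at the drain: ½ k_n (V_GS − V_th)² = (V_DD − V_GS)/R.
Let x = V_GS − 1.38. Then 44.5 x² + x − 12.22 = 0, giving x = 0.513 V (positive root), so V_GS = 1.89 V.
I_D = (V_DD − V_GS)/R = (13.6 − 1.89) / 59.3 = 0.197 mA.

I_D = 0.197 mA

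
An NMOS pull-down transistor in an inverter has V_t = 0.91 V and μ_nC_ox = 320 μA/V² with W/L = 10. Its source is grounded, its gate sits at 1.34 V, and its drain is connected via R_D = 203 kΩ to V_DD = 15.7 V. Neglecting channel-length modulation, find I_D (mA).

I_D = 0.0770 mA

V_GS = V_G = 1.34 V, so V_ov = 1.34 − 0.91 = 0.43 V.
k_n = μ_nC_ox · (W/L) = 3.2 mA/V².
Assume saturation: I_D = ½ k_n V_ov² = 0.5 × 3.2 × 0.43² = 0.296 mA, giving V_DS = V_DD − I_D R_D = 15.7 − 0.296 × 203 = -44.4 V.
But -44.4 V < V_ov = 0.43 V, so the device is actually in triode.
In triode I_D = k_n[V_ov V_DS − ½ V_DS²] and I_D = (V_DD − V_DS)/R_D. Equating: 325 V_DS² − 280.3 V_DS + 15.7 = 0, giving V_DS = 0.0602 V (the root below V_ov).
I_D = (15.7 − 0.0602) / 203 = 0.077 mA.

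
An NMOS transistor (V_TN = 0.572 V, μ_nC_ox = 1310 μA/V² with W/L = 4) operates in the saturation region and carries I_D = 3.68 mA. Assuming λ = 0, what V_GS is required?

V_GS = 1.76 V

k_n = μ_nC_ox · (W/L) = 5.24 mA/V².
In saturation I_D = ½ k_n (V_GS − V_TN)², so V_GS − V_TN = √(2 I_D / k_n) = √(2 × 3.68 / 5.24) = 1.19 V.
V_GS = 0.572 + 1.19 = 1.76 V.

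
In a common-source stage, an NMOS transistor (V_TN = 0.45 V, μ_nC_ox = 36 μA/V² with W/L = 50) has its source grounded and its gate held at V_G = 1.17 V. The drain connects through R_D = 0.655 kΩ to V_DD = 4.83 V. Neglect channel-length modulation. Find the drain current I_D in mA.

V_GS = V_G = 1.17 V, so V_ov = 1.17 − 0.45 = 0.72 V.
k_n = μ_nC_ox · (W/L) = 1.8 mA/V².
Assume saturation: I_D = ½ k_n V_ov² = 0.5 × 1.8 × 0.72² = 0.467 mA, giving V_DS = V_DD − I_D R_D = 4.83 − 0.467 × 0.655 = 4.52 V.
V_DS = 4.52 V ≥ V_ov = 0.72 V, confirming saturation.

I_D = 0.467 mA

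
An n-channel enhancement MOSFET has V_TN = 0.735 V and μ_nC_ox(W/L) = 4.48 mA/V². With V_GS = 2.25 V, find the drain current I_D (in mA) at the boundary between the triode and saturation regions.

I_D = 5.14 mA

At the boundary V_DS = V_ov = V_GS − V_TN = 2.25 − 0.735 = 1.52 V.
I_D = ½ k_n V_ov² = 0.5 × 4.48 × 1.52² = 5.14 mA.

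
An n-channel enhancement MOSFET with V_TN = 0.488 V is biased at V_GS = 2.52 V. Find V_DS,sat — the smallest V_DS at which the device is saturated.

The boundary between triode and saturation is V_DS = V_GS − V_TN = V_ov.
V_ov = 2.52 − 0.488 = 2.03 V.

V_DS,sat = 2.03 V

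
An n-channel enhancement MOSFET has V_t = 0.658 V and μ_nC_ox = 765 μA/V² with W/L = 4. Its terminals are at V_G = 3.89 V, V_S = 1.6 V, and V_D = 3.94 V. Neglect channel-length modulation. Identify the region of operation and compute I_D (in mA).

V_GS = V_G − V_S = 3.89 − 1.6 = 2.29 V; V_DS = V_D − V_S = 3.94 − 1.6 = 2.34 V.
k_n = μ_nC_ox · (W/L) = 3.06 mA/V².
V_ov = V_GS − V_t = 2.29 − 0.658 = 1.63 V.
Since V_DS = 2.34 V ≥ V_ov = 1.63 V, the device is in saturation.
I_D = ½ k_n V_ov² = 0.5 × 3.06 × 1.63² = 4.08 mA.

Saturation; I_D = 4.08 mA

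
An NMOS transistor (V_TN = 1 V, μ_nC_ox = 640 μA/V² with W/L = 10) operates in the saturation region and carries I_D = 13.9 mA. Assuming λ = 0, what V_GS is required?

k_n = μ_nC_ox · (W/L) = 6.4 mA/V².
In saturation I_D = ½ k_n (V_GS − V_TN)², so V_GS − V_TN = √(2 I_D / k_n) = √(2 × 13.9 / 6.4) = 2.08 V.
V_GS = 1 + 2.08 = 3.08 V.

V_GS = 3.08 V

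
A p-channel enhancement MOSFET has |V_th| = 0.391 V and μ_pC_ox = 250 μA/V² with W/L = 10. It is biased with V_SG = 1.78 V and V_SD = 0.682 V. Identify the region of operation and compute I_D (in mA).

k_p = μ_pC_ox · (W/L) = 2.5 mA/V².
V_ov = V_SG − |V_th| = 1.78 − 0.391 = 1.39 V.
Since V_SD = 0.682 V < V_ov = 1.39 V, the device is in the triode region.
I_D = k_p [V_ov · V_SD − ½ V_SD²] = 2.5 × [1.39 × 0.682 − 0.5 × 0.682²] = 1.79 mA.

Triode; I_D = 1.79 mA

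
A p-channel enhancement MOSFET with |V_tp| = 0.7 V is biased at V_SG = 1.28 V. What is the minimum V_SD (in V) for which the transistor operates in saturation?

V_SD,sat = 0.580 V

The boundary between triode and saturation is V_SD = V_SG − |V_tp| = V_ov.
V_ov = 1.28 − 0.7 = 0.58 V.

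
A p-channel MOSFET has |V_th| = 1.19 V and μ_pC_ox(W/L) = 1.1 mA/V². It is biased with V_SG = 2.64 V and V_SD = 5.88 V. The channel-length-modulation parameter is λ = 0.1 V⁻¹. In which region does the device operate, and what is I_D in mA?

Saturation; I_D = 1.84 mA

V_ov = V_SG − |V_th| = 2.64 − 1.19 = 1.45 V.
Since V_SD = 5.88 V ≥ V_ov = 1.45 V, the device is in saturation.
I_D = ½ k_p V_ov² (1 + λ V_SD) = 0.5 × 1.1 × 1.45² × (1 + 0.1 × 5.88) = 1.84 mA.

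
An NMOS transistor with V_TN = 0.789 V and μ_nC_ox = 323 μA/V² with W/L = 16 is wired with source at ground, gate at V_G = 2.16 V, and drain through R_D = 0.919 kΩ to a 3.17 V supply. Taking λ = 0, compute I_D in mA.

V_GS = V_G = 2.16 V, so V_ov = 2.16 − 0.789 = 1.37 V.
k_n = μ_nC_ox · (W/L) = 5.168 mA/V².
Assume saturation: I_D = ½ k_n V_ov² = 0.5 × 5.168 × 1.37² = 4.86 mA, giving V_DS = V_DD − I_D R_D = 3.17 − 4.86 × 0.919 = -1.29 V.
But -1.29 V < V_ov = 1.37 V, so the device is actually in triode.
In triode I_D = k_n[V_ov V_DS − ½ V_DS²] and I_D = (V_DD − V_DS)/R_D. Equating: 2.37 V_DS² − 7.511 V_DS + 3.17 = 0, giving V_DS = 0.502 V (the root below V_ov).
I_D = (3.17 − 0.502) / 0.919 = 2.9 mA.

I_D = 2.90 mA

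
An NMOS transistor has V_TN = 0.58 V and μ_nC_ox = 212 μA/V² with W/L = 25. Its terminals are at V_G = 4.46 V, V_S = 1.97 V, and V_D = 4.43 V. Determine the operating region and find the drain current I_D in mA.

V_GS = V_G − V_S = 4.46 − 1.97 = 2.49 V; V_DS = V_D − V_S = 4.43 − 1.97 = 2.46 V.
k_n = μ_nC_ox · (W/L) = 5.3 mA/V².
V_ov = V_GS − V_TN = 2.49 − 0.58 = 1.91 V.
Since V_DS = 2.46 V ≥ V_ov = 1.91 V, the device is in saturation.
I_D = ½ k_n V_ov² = 0.5 × 5.3 × 1.91² = 9.67 mA.

Saturation; I_D = 9.67 mA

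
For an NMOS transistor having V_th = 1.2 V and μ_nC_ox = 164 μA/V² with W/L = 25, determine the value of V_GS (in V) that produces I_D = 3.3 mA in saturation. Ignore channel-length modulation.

V_GS = 2.47 V

k_n = μ_nC_ox · (W/L) = 4.1 mA/V².
In saturation I_D = ½ k_n (V_GS − V_th)², so V_GS − V_th = √(2 I_D / k_n) = √(2 × 3.3 / 4.1) = 1.27 V.
V_GS = 1.2 + 1.27 = 2.47 V.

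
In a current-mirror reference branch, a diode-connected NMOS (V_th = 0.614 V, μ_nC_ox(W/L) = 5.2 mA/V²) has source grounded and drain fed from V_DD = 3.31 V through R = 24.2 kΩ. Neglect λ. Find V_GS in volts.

V_GS = 0.813 V

With gate tied to drain, V_GS = V_DS ≥ V_GS − V_th, so the device is in saturation.
KCL at the drain: ½ k_n (V_GS − V_th)² = (V_DD − V_GS)/R.
Let x = V_GS − 0.614. Then 62.9 x² + x − 2.696 = 0, giving x = 0.199 V (positive root), so V_GS = 0.813 V.
I_D = (V_DD − V_GS)/R = (3.31 − 0.813) / 24.2 = 0.103 mA.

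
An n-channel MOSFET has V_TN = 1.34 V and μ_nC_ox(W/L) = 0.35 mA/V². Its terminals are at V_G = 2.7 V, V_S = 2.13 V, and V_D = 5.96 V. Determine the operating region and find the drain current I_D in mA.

Cutoff; I_D = 0 mA

V_GS = V_G − V_S = 2.7 − 2.13 = 0.57 V; V_DS = V_D − V_S = 5.96 − 2.13 = 3.83 V.
V_GS = 0.57 V < V_TN = 1.34 V, so the transistor is in cutoff.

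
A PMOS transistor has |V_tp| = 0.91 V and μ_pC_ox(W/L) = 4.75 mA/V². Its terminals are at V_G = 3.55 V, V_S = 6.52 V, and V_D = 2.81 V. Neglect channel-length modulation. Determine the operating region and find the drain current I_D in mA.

Saturation; I_D = 10.1 mA

V_SG = V_S − V_G = 6.52 − 3.55 = 2.97 V; V_SD = V_S − V_D = 6.52 − 2.81 = 3.71 V.
V_ov = V_SG − |V_tp| = 2.97 − 0.91 = 2.06 V.
Since V_SD = 3.71 V ≥ V_ov = 2.06 V, the device is in saturation.
I_D = ½ k_p V_ov² = 0.5 × 4.75 × 2.06² = 10.1 mA.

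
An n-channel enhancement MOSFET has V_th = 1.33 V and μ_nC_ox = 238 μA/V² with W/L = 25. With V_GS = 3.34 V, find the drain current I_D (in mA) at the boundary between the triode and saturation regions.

At the boundary V_DS = V_ov = V_GS − V_th = 3.34 − 1.33 = 2.01 V.
k_n = μ_nC_ox · (W/L) = 5.95 mA/V².
I_D = ½ k_n V_ov² = 0.5 × 5.95 × 2.01² = 12 mA.

I_D = 12.0 mA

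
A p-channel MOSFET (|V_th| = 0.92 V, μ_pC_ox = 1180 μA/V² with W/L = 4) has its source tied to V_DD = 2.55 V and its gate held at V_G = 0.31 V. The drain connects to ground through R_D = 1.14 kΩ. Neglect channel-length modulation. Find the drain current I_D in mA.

I_D = 1.92 mA

V_SG = V_DD − V_G = 2.55 − 0.31 = 2.24 V, so V_ov = 2.24 − 0.92 = 1.32 V.
k_p = μ_pC_ox · (W/L) = 4.72 mA/V².
Assume saturation: I_D = ½ k_p V_ov² = 0.5 × 4.72 × 1.32² = 4.11 mA, giving V_SD = V_DD − I_D R_D = 2.55 − 4.11 × 1.14 = -2.14 V.
But -2.14 V < V_ov = 1.32 V, so the device is actually in triode.
In triode I_D = k_p[V_ov V_SD − ½ V_SD²] and I_D = (V_DD − V_SD)/R_D. Equating: 2.69 V_SD² − 8.103 V_SD + 2.55 = 0, giving V_SD = 0.357 V (the root below V_ov).
I_D = (2.55 − 0.357) / 1.14 = 1.92 mA.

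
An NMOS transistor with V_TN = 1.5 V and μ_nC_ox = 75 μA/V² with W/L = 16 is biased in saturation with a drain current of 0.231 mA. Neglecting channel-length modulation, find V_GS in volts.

k_n = μ_nC_ox · (W/L) = 1.2 mA/V².
In saturation I_D = ½ k_n (V_GS − V_TN)², so V_GS − V_TN = √(2 I_D / k_n) = √(2 × 0.231 / 1.2) = 0.62 V.
V_GS = 1.5 + 0.62 = 2.12 V.

V_GS = 2.12 V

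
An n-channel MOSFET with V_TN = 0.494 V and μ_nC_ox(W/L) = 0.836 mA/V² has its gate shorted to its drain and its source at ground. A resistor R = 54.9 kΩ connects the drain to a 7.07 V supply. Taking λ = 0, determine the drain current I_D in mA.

I_D = 0.110 mA

With gate tied to drain, V_GS = V_DS ≥ V_GS − V_TN, so the device is in saturation.
KCL at the drain: ½ k_n (V_GS − V_TN)² = (V_DD − V_GS)/R.
Let x = V_GS − 0.494. Then 22.9 x² + x − 6.576 = 0, giving x = 0.514 V (positive root), so V_GS = 1.01 V.
I_D = (V_DD − V_GS)/R = (7.07 − 1.01) / 54.9 = 0.11 mA.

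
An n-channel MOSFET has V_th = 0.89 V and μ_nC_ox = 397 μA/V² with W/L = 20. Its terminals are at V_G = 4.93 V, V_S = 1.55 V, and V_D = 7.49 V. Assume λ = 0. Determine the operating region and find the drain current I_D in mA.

Saturation; I_D = 24.6 mA

V_GS = V_G − V_S = 4.93 − 1.55 = 3.38 V; V_DS = V_D − V_S = 7.49 − 1.55 = 5.94 V.
k_n = μ_nC_ox · (W/L) = 7.94 mA/V².
V_ov = V_GS − V_th = 3.38 − 0.89 = 2.49 V.
Since V_DS = 5.94 V ≥ V_ov = 2.49 V, the device is in saturation.
I_D = ½ k_n V_ov² = 0.5 × 7.94 × 2.49² = 24.6 mA.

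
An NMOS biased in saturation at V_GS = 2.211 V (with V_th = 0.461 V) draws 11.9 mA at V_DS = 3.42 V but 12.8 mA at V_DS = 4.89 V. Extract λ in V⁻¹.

λ = 0.0624 V⁻¹

With V_GS fixed, I_D ∝ (1 + λ V_DS) in saturation, so I_D2/I_D1 = (1 + λ V_DS2)/(1 + λ V_DS1).
12.8/11.9 = 1.076 = (1 + 4.89 λ)/(1 + 3.42 λ).
Solving: λ (I_D1 V_DS2 − I_D2 V_DS1) = I_D2 − I_D1, so λ = (12.8 − 11.9) / (11.9 × 4.89 − 12.8 × 3.42) = 0.9 / 14.4 = 0.0624 V⁻¹.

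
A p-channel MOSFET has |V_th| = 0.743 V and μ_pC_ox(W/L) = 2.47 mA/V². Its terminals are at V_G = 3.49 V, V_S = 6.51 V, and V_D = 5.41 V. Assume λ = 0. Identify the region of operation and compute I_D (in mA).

V_SG = V_S − V_G = 6.51 − 3.49 = 3.02 V; V_SD = V_S − V_D = 6.51 − 5.41 = 1.1 V.
V_ov = V_SG − |V_th| = 3.02 − 0.743 = 2.28 V.
Since V_SD = 1.1 V < V_ov = 2.28 V, the device is in the triode region.
I_D = k_p [V_ov · V_SD − ½ V_SD²] = 2.47 × [2.28 × 1.1 − 0.5 × 1.1²] = 4.69 mA.

Triode; I_D = 4.69 mA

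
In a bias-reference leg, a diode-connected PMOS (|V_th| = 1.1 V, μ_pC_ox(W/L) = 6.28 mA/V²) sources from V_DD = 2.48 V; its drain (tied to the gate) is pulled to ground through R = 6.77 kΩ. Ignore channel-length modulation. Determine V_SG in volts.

V_SG = 1.33 V

With gate tied to drain, V_SG = V_SD ≥ V_SG − |V_th|, so the device is in saturation.
KCL at the drain: ½ k_p (V_SG − |V_th|)² = (V_DD − V_SG)/R.
Let x = V_SG − 1.1. Then 21.3 x² + x − 1.38 = 0, giving x = 0.232 V (positive root), so V_SG = 1.33 V.
I_D = (V_DD − V_SG)/R = (2.48 − 1.33) / 6.77 = 0.17 mA.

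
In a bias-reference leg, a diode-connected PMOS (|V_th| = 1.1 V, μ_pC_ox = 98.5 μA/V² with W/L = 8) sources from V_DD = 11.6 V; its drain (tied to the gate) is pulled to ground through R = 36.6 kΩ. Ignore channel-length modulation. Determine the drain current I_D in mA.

I_D = 0.264 mA

With gate tied to drain, V_SG = V_SD ≥ V_SG − |V_th|, so the device is in saturation.
k_p = μ_pC_ox · (W/L) = 0.788 mA/V².
KCL at the drain: ½ k_p (V_SG − |V_th|)² = (V_DD − V_SG)/R.
Let x = V_SG − 1.1. Then 14.4 x² + x − 10.5 = 0, giving x = 0.819 V (positive root), so V_SG = 1.92 V.
I_D = (V_DD − V_SG)/R = (11.6 − 1.92) / 36.6 = 0.264 mA.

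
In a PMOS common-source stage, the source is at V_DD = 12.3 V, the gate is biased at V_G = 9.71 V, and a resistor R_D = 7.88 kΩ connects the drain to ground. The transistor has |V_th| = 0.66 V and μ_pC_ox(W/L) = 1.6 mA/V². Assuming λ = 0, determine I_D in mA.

I_D = 1.49 mA

V_SG = V_DD − V_G = 12.3 − 9.71 = 2.59 V, so V_ov = 2.59 − 0.66 = 1.93 V.
Assume saturation: I_D = ½ k_p V_ov² = 0.5 × 1.6 × 1.93² = 2.98 mA, giving V_SD = V_DD − I_D R_D = 12.3 − 2.98 × 7.88 = -11.2 V.
But -11.2 V < V_ov = 1.93 V, so the device is actually in triode.
In triode I_D = k_p[V_ov V_SD − ½ V_SD²] and I_D = (V_DD − V_SD)/R_D. Equating: 6.3 V_SD² − 25.33 V_SD + 12.3 = 0, giving V_SD = 0.565 V (the root below V_ov).
I_D = (12.3 − 0.565) / 7.88 = 1.49 mA.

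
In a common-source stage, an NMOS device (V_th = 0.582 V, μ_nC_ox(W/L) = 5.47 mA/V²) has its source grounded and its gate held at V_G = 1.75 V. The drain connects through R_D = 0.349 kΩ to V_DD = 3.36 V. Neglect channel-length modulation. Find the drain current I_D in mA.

V_GS = V_G = 1.75 V, so V_ov = 1.75 − 0.582 = 1.17 V.
Assume saturation: I_D = ½ k_n V_ov² = 0.5 × 5.47 × 1.17² = 3.73 mA, giving V_DS = V_DD − I_D R_D = 3.36 − 3.73 × 0.349 = 2.06 V.
V_DS = 2.06 V ≥ V_ov = 1.17 V, confirming saturation.

I_D = 3.73 mA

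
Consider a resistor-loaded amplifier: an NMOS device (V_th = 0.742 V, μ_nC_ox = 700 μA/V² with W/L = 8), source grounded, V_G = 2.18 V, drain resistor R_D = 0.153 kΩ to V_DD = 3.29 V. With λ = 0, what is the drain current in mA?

V_GS = V_G = 2.18 V, so V_ov = 2.18 − 0.742 = 1.44 V.
k_n = μ_nC_ox · (W/L) = 5.6 mA/V².
Assume saturation: I_D = ½ k_n V_ov² = 0.5 × 5.6 × 1.44² = 5.79 mA, giving V_DS = V_DD − I_D R_D = 3.29 − 5.79 × 0.153 = 2.4 V.
V_DS = 2.4 V ≥ V_ov = 1.44 V, confirming saturation.

I_D = 5.79 mA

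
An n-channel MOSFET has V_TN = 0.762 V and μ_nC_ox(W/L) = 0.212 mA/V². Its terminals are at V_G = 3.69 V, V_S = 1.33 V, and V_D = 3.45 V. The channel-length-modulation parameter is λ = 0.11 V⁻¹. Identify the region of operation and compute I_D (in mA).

Saturation; I_D = 0.334 mA

V_GS = V_G − V_S = 3.69 − 1.33 = 2.36 V; V_DS = V_D − V_S = 3.45 − 1.33 = 2.12 V.
V_ov = V_GS − V_TN = 2.36 − 0.762 = 1.6 V.
Since V_DS = 2.12 V ≥ V_ov = 1.6 V, the device is in saturation.
I_D = ½ k_n V_ov² (1 + λ V_DS) = 0.5 × 0.212 × 1.6² × (1 + 0.11 × 2.12) = 0.334 mA.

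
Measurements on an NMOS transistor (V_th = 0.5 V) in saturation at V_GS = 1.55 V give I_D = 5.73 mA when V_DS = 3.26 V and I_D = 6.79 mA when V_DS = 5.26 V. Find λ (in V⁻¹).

λ = 0.132 V⁻¹

With V_GS fixed, I_D ∝ (1 + λ V_DS) in saturation, so I_D2/I_D1 = (1 + λ V_DS2)/(1 + λ V_DS1).
6.79/5.73 = 1.185 = (1 + 5.26 λ)/(1 + 3.26 λ).
Solving: λ (I_D1 V_DS2 − I_D2 V_DS1) = I_D2 − I_D1, so λ = (6.79 − 5.73) / (5.73 × 5.26 − 6.79 × 3.26) = 1.06 / 8 = 0.132 V⁻¹.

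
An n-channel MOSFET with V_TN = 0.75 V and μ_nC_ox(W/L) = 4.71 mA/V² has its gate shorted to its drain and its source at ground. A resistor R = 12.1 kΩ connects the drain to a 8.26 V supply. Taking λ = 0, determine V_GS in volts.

With gate tied to drain, V_GS = V_DS ≥ V_GS − V_TN, so the device is in saturation.
KCL at the drain: ½ k_n (V_GS − V_TN)² = (V_DD − V_GS)/R.
Let x = V_GS − 0.75. Then 28.5 x² + x − 7.51 = 0, giving x = 0.496 V (positive root), so V_GS = 1.25 V.
I_D = (V_DD − V_GS)/R = (8.26 − 1.25) / 12.1 = 0.58 mA.

V_GS = 1.25 V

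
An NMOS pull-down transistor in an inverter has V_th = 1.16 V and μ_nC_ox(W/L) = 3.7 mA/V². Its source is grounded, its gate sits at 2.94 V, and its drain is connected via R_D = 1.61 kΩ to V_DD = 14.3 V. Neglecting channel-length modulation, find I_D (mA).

I_D = 5.86 mA

V_GS = V_G = 2.94 V, so V_ov = 2.94 − 1.16 = 1.78 V.
Assume saturation: I_D = ½ k_n V_ov² = 0.5 × 3.7 × 1.78² = 5.86 mA, giving V_DS = V_DD − I_D R_D = 14.3 − 5.86 × 1.61 = 4.86 V.
V_DS = 4.86 V ≥ V_ov = 1.78 V, confirming saturation.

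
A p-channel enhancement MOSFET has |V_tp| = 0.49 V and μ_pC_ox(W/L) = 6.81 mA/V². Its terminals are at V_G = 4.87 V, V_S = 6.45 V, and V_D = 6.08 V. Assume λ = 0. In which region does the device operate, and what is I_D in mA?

V_SG = V_S − V_G = 6.45 − 4.87 = 1.58 V; V_SD = V_S − V_D = 6.45 − 6.08 = 0.37 V.
V_ov = V_SG − |V_tp| = 1.58 − 0.49 = 1.09 V.
Since V_SD = 0.37 V < V_ov = 1.09 V, the device is in the triode region.
I_D = k_p [V_ov · V_SD − ½ V_SD²] = 6.81 × [1.09 × 0.37 − 0.5 × 0.37²] = 2.28 mA.

Triode; I_D = 2.28 mA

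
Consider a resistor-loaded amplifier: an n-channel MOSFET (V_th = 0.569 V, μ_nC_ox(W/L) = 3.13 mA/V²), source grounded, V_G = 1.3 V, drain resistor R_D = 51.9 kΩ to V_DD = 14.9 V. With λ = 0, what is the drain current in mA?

V_GS = V_G = 1.3 V, so V_ov = 1.3 − 0.569 = 0.731 V.
Assume saturation: I_D = ½ k_n V_ov² = 0.5 × 3.13 × 0.731² = 0.836 mA, giving V_DS = V_DD − I_D R_D = 14.9 − 0.836 × 51.9 = -28.5 V.
But -28.5 V < V_ov = 0.731 V, so the device is actually in triode.
In triode I_D = k_n[V_ov V_DS − ½ V_DS²] and I_D = (V_DD − V_DS)/R_D. Equating: 81.2 V_DS² − 119.7 V_DS + 14.9 = 0, giving V_DS = 0.137 V (the root below V_ov).
I_D = (14.9 − 0.137) / 51.9 = 0.284 mA.

I_D = 0.284 mA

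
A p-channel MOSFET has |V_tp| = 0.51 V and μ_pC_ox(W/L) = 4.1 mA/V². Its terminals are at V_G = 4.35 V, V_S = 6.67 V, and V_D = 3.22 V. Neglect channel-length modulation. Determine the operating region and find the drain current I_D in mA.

Saturation; I_D = 6.72 mA

V_SG = V_S − V_G = 6.67 − 4.35 = 2.32 V; V_SD = V_S − V_D = 6.67 − 3.22 = 3.45 V.
V_ov = V_SG − |V_tp| = 2.32 − 0.51 = 1.81 V.
Since V_SD = 3.45 V ≥ V_ov = 1.81 V, the device is in saturation.
I_D = ½ k_p V_ov² = 0.5 × 4.1 × 1.81² = 6.72 mA.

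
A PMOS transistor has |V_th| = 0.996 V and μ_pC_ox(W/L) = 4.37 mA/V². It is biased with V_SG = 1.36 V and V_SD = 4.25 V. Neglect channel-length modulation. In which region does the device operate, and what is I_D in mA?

V_ov = V_SG − |V_th| = 1.36 − 0.996 = 0.364 V.
Since V_SD = 4.25 V ≥ V_ov = 0.364 V, the device is in saturation.
I_D = ½ k_p V_ov² = 0.5 × 4.37 × 0.364² = 0.29 mA.

Saturation; I_D = 0.290 mA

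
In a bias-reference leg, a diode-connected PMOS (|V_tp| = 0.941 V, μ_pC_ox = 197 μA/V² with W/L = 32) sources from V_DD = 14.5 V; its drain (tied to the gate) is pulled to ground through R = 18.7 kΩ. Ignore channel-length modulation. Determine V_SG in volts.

With gate tied to drain, V_SG = V_SD ≥ V_SG − |V_tp|, so the device is in saturation.
k_p = μ_pC_ox · (W/L) = 6.304 mA/V².
KCL at the drain: ½ k_p (V_SG − |V_tp|)² = (V_DD − V_SG)/R.
Let x = V_SG − 0.941. Then 58.9 x² + x − 13.56 = 0, giving x = 0.471 V (positive root), so V_SG = 1.41 V.
I_D = (V_DD − V_SG)/R = (14.5 − 1.41) / 18.7 = 0.7 mA.

V_SG = 1.41 V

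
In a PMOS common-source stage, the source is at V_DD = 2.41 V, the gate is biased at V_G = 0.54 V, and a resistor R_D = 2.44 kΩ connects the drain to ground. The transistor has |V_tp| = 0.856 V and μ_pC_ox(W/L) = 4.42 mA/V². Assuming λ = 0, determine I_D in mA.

V_SG = V_DD − V_G = 2.41 − 0.54 = 1.87 V, so V_ov = 1.87 − 0.856 = 1.01 V.
Assume saturation: I_D = ½ k_p V_ov² = 0.5 × 4.42 × 1.01² = 2.27 mA, giving V_SD = V_DD − I_D R_D = 2.41 − 2.27 × 2.44 = -3.13 V.
But -3.13 V < V_ov = 1.01 V, so the device is actually in triode.
In triode I_D = k_p[V_ov V_SD − ½ V_SD²] and I_D = (V_DD − V_SD)/R_D. Equating: 5.39 V_SD² − 11.94 V_SD + 2.41 = 0, giving V_SD = 0.225 V (the root below V_ov).
I_D = (2.41 − 0.225) / 2.44 = 0.896 mA.

I_D = 0.896 mA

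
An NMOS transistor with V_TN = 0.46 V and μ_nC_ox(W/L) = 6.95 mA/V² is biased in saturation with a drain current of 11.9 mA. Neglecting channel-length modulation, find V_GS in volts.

In saturation I_D = ½ k_n (V_GS − V_TN)², so V_GS − V_TN = √(2 I_D / k_n) = √(2 × 11.9 / 6.95) = 1.85 V.
V_GS = 0.46 + 1.85 = 2.31 V.

V_GS = 2.31 V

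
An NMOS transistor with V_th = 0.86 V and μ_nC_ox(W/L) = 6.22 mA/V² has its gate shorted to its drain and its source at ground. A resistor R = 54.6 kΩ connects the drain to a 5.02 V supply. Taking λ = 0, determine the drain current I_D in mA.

I_D = 0.0734 mA

With gate tied to drain, V_GS = V_DS ≥ V_GS − V_th, so the device is in saturation.
KCL at the drain: ½ k_n (V_GS − V_th)² = (V_DD − V_GS)/R.
Let x = V_GS − 0.86. Then 170 x² + x − 4.16 = 0, giving x = 0.154 V (positive root), so V_GS = 1.01 V.
I_D = (V_DD − V_GS)/R = (5.02 − 1.01) / 54.6 = 0.0734 mA.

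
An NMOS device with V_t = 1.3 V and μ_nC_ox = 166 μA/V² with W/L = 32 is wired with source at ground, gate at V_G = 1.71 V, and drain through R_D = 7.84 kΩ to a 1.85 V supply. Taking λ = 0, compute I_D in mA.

V_GS = V_G = 1.71 V, so V_ov = 1.71 − 1.3 = 0.41 V.
k_n = μ_nC_ox · (W/L) = 5.312 mA/V².
Assume saturation: I_D = ½ k_n V_ov² = 0.5 × 5.312 × 0.41² = 0.446 mA, giving V_DS = V_DD − I_D R_D = 1.85 − 0.446 × 7.84 = -1.65 V.
But -1.65 V < V_ov = 0.41 V, so the device is actually in triode.
In triode I_D = k_n[V_ov V_DS − ½ V_DS²] and I_D = (V_DD − V_DS)/R_D. Equating: 20.8 V_DS² − 18.07 V_DS + 1.85 = 0, giving V_DS = 0.119 V (the root below V_ov).
I_D = (1.85 − 0.119) / 7.84 = 0.221 mA.

I_D = 0.221 mA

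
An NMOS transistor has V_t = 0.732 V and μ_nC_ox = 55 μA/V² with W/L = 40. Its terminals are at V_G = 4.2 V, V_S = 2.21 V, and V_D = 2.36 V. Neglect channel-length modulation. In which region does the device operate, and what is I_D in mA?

V_GS = V_G − V_S = 4.2 − 2.21 = 1.99 V; V_DS = V_D − V_S = 2.36 − 2.21 = 0.15 V.
k_n = μ_nC_ox · (W/L) = 2.2 mA/V².
V_ov = V_GS − V_t = 1.99 − 0.732 = 1.26 V.
Since V_DS = 0.15 V < V_ov = 1.26 V, the device is in the triode region.
I_D = k_n [V_ov · V_DS − ½ V_DS²] = 2.2 × [1.26 × 0.15 − 0.5 × 0.15²] = 0.39 mA.

Triode; I_D = 0.390 mA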